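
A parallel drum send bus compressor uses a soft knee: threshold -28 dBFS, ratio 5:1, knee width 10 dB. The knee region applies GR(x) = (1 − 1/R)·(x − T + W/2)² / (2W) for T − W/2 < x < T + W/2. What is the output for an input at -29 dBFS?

x − T + W/2 = -29 − (-28) + 5 = 4.
GR = (1 − 1/5) × 4² / 20 = 0.8 × 16 / 20 = 0.64 dB.
Output = -29 − 0.64 = -29.64 dBFS.

-29.64 dBFS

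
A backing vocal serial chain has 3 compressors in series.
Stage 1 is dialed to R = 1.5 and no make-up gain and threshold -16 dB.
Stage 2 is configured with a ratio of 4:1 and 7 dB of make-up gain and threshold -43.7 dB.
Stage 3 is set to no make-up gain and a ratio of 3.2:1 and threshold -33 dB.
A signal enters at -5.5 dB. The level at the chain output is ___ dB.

-31.445312 dB

Stage 1: -5.5 dB is 10.5 dB over -16 dB; at 1.5:1 that becomes 7 dB over, giving -9 dB.
Stage 2: 34.7 dB above -43.7 dB, reduced 4:1 to 8.675 dB above → -35.025 dB; +7 dB make-up → -28.025 dB.
Stage 3: -28.025 dB is 4.975 dB over -33 dB; at 3.2:1 that becomes 1.554688 dB over, giving -31.445312 dB.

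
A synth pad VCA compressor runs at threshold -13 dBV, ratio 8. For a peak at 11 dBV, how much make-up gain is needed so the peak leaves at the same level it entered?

Without make-up, output = threshold + overshoot/8 = -13 + 3 = -10 dBV.
Gap to target: 21 dB.

21 dB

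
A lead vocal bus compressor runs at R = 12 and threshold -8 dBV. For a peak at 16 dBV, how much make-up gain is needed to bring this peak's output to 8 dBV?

Without make-up, output = threshold + overshoot/12 = -8 + 2 = -6 dBV.
Gap to target: 14 dB.

14 dB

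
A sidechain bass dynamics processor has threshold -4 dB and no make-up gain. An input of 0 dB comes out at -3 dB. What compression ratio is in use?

4:1

Input overshoot = 0 − (-4) = 4 dB; output overshoot = -3 − (-4) = 1 dB.
Ratio = 4 / 1 = 4.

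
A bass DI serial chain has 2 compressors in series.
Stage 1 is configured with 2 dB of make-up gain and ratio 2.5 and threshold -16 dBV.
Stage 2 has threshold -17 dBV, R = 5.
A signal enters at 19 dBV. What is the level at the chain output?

-13.6 dBV

Stage 1: overshoot 35 dB → 35/2.5 = 14 dB → -2 dBV; +2 dB make-up → 0 dBV.
Stage 2: 17 dB above -17 dBV, reduced 5:1 to 3.4 dB above → -13.6 dBV.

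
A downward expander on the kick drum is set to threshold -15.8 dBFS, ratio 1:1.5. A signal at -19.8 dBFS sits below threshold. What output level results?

-21.8 dBFS

The input is 4 dB below the -15.8 dBFS threshold.
A 1:1.5 expander multiplies undershoot by 1.5: 4 × 1.5 = 6 dB below threshold.
Output = -15.8 − 6 = -21.8 dBFS.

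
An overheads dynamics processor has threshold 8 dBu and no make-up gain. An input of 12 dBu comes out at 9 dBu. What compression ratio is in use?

4:1

Input overshoot = 12 − 8 = 4 dB; output overshoot = 9 − 8 = 1 dB.
Ratio = 4 / 1 = 4.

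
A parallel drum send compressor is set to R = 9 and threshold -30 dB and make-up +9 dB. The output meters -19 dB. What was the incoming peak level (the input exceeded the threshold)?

Stripping the +9 dB make-up gives -28 dB at the gain stage.
Post-compression overshoot = -28 − (-30) = 2 dB.
Input overshoot = R × output overshoot = 18 dB → input = -30 + 18 = -12 dB.

-12 dB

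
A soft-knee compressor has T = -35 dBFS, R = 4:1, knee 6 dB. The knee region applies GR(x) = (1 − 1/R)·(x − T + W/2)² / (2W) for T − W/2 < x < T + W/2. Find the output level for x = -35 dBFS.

x − T + W/2 = -35 − (-35) + 3 = 3.
GR = (1 − 1/4) × 3² / 12 = 0.75 × 9 / 12 = 0.5625 dB.
Output = -35 − 0.5625 = -35.5625 dBFS.

-35.5625 dBFS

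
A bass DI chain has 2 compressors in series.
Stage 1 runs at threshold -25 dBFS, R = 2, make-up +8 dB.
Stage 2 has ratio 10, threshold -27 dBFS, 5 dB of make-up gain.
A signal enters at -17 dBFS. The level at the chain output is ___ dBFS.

-20.6 dBFS

Stage 1: -17 dBFS is 8 dB over -25 dBFS; at 2:1 that becomes 4 dB over, giving -21 dBFS; +8 dB make-up → -13 dBFS.
Stage 2: -13 dBFS is 14 dB over -27 dBFS; at 10:1 that becomes 1.4 dB over, giving -25.6 dBFS; +5 dB make-up → -20.6 dBFS.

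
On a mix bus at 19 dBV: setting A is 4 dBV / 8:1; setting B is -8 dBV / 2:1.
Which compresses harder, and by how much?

A: overshoot 15 dB → output overshoot 1.875 dB → GR 13.125 dB.
B: overshoot 27 dB → output overshoot 13.5 dB → GR 13.5 dB.
B reduces 0.375 dB more.

B, by 0.375 dB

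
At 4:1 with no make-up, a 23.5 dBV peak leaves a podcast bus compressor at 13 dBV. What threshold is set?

9.5 dBV

Let T be the threshold. Output overshoot = (input overshoot)/R, so 13 − T = (23.5 − T)/4.
4·(13 − T) = 23.5 − T → 3·T = 52 − 23.5 = 28.5.
T = 28.5/3 = 9.5 dBV.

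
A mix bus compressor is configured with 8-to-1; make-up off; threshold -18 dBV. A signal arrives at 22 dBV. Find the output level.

22 dBV sits 40 dB over threshold.
The 40 dB excess becomes 5 dB after 8:1 reduction.
Output = -18 + 5 = -13 dBV.

-13 dBV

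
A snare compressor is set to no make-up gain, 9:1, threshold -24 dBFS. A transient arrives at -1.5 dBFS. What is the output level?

-21.5 dBFS

-1.5 dBFS sits 22.5 dB over threshold.
9:1 compression reduces that to 22.5/9 = 2.5 dB over.
So the level is -24 + 2.5 = -21.5 dBFS.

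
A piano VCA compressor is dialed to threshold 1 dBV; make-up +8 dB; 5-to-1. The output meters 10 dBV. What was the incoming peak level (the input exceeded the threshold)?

Remove make-up: 10 − 8 = 2 dBV.
The compressed level sits 2 − 1 = 1 dB over threshold.
Input overshoot = R × output overshoot = 5 dB → input = 1 + 5 = 6 dBV.

6 dBV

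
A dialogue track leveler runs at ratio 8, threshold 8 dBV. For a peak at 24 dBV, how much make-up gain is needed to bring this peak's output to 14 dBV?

4 dB

Overshoot 16 dB → 16/8 = 2 dB after compression, so the compressed level is 8 + 2 = 10 dBV.
Make-up = target − compressed = 14 − 10 = 4 dB.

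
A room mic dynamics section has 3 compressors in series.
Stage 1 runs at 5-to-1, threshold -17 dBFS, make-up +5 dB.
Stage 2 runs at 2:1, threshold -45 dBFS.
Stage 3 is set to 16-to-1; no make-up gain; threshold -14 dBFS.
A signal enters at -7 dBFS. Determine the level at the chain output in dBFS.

Stage 1: 10 dB above -17 dBFS, reduced 5:1 to 2 dB above → -15 dBFS; +5 dB make-up → -10 dBFS.
Stage 2: 35 dB above -45 dBFS, reduced 2:1 to 17.5 dB above → -27.5 dBFS.
Stage 3: -27.5 dBFS ≤ -14 dBFS, so stage 3 doesn't engage; output -27.5 dBFS.

-27.5 dBFS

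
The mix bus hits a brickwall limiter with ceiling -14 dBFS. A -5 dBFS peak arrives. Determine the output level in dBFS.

-14 dBFS

At ∞:1, everything above -14 dBFS is held at the ceiling.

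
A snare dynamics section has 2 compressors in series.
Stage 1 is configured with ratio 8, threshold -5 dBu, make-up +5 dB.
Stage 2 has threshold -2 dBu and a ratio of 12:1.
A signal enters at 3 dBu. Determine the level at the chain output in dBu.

-1.75 dBu

Stage 1: overshoot 8 dB → 8/8 = 1 dB → -4 dBu; +5 dB make-up → 1 dBu.
Stage 2: 3 dB above -2 dBu, reduced 12:1 to 0.25 dB above → -1.75 dBu.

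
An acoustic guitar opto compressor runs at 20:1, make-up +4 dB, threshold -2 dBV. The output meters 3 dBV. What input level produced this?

Remove make-up: 3 − 4 = -1 dBV.
That's 1 dB above the -2 dBV threshold.
Input overshoot = R × output overshoot = 20 dB → input = -2 + 20 = 18 dBV.

18 dBV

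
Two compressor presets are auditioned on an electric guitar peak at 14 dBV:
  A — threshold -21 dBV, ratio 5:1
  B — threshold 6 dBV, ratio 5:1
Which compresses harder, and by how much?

A, by 21.6 dB

A: overshoot 35 dB → output overshoot 7 dB → GR 28 dB.
B: overshoot 8 dB → output overshoot 1.6 dB → GR 6.4 dB.
A applies 21.6 dB more gain reduction.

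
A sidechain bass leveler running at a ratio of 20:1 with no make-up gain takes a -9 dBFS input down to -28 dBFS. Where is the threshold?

-29 dBFS

Input is 20 dB above T (since output overshoot × R = input overshoot: (-28 − T)·20 = -9 − T gives T = -29 dBFS).
Check: -29 + (-9 − (-29))/20 = -29 + 1 = -28 dBFS. ✓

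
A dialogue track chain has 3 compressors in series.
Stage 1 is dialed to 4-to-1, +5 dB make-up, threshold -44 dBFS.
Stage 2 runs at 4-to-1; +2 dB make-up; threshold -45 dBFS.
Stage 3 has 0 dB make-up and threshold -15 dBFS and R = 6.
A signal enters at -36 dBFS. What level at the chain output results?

Stage 1: 8 dB above -44 dBFS, reduced 4:1 to 2 dB above → -42 dBFS; +5 dB make-up → -37 dBFS.
Stage 2: -37 dBFS is 8 dB over -45 dBFS; at 4:1 that becomes 2 dB over, giving -43 dBFS; +2 dB make-up → -41 dBFS.
Stage 3: below threshold (-41 ≤ -15); passes unchanged; output -41 dBFS.

-41 dBFS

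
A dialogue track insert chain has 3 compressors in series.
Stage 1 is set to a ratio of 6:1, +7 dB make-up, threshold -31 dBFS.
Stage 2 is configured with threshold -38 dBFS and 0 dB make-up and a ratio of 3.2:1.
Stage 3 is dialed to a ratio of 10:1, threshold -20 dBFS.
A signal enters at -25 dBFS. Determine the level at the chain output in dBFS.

Stage 1: -25 dBFS is 6 dB over -31 dBFS; at 6:1 that becomes 1 dB over, giving -30 dBFS; +7 dB make-up → -23 dBFS.
Stage 2: overshoot 15 dB → 15/3.2 = 4.6875 dB → -33.3125 dBFS.
Stage 3: below threshold (-33.3125 ≤ -20); passes unchanged; output -33.3125 dBFS.

-33.3125 dBFS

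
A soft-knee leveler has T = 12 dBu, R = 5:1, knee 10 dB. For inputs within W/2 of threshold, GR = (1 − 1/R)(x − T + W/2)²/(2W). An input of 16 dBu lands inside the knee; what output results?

12.76 dBu

x − T + W/2 = 16 − 12 + 5 = 9.
GR = (1 − 1/5) × 9² / 20 = 0.8 × 81 / 20 = 3.24 dB.
Output = 16 − 3.24 = 12.76 dBu.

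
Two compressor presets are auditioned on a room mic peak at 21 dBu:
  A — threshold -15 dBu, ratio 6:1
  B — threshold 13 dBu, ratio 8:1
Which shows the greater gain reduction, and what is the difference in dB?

A, by 23 dB

A: overshoot 36 dB → output overshoot 6 dB → GR 30 dB.
B: overshoot 8 dB → output overshoot 1 dB → GR 7 dB.
Difference: 23 dB in favour of A.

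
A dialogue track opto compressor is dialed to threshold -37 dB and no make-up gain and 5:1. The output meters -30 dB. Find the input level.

-2 dB

That's 7 dB above the -37 dB threshold.
Before 5:1 compression the overshoot was 7 × 5 = 35 dB, so input = -37 + 35 = -2 dB.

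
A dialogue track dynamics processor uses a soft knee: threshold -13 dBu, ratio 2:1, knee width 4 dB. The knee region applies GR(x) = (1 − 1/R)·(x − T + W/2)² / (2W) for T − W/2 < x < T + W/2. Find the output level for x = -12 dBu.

x − T + W/2 = -12 − (-13) + 2 = 3.
GR = (1 − 1/2) × 3² / 8 = 0.5 × 9 / 8 = 0.5625 dB.
Output = -12 − 0.5625 = -12.5625 dBu.

-12.5625 dBu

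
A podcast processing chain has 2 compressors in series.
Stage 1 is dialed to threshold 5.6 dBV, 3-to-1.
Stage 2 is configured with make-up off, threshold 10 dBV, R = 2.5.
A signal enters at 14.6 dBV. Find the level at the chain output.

8.6 dBV

Stage 1: overshoot 9 dB → 9/3 = 3 dB → 8.6 dBV.
Stage 2: 8.6 dBV ≤ 10 dBV, so stage 2 doesn't engage; output 8.6 dBV.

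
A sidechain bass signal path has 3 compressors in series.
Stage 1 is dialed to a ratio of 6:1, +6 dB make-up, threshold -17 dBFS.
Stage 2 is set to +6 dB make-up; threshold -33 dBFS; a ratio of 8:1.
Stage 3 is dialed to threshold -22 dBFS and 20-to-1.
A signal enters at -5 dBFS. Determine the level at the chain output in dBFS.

Stage 1: 12 dB above -17 dBFS, reduced 6:1 to 2 dB above → -15 dBFS; +6 dB make-up → -9 dBFS.
Stage 2: -9 dBFS is 24 dB over -33 dBFS; at 8:1 that becomes 3 dB over, giving -30 dBFS; +6 dB make-up → -24 dBFS.
Stage 3: -24 dBFS ≤ -22 dBFS, so stage 3 doesn't engage; output -24 dBFS.

-24 dBFS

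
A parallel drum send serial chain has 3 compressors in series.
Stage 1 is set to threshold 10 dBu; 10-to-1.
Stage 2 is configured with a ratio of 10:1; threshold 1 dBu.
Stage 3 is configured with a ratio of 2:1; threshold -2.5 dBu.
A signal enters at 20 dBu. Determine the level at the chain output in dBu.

Stage 1: 20 dBu is 10 dB over 10 dBu; at 10:1 that becomes 1 dB over, giving 11 dBu.
Stage 2: overshoot 10 dB → 10/10 = 1 dB → 2 dBu.
Stage 3: 2 dBu is 4.5 dB over -2.5 dBu; at 2:1 that becomes 2.25 dB over, giving -0.25 dBu.

-0.25 dBu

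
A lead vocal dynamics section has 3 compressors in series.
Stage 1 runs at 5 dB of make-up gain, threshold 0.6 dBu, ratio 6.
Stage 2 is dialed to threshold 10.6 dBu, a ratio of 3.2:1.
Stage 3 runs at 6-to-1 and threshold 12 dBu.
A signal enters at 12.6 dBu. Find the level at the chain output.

Stage 1: 12 dB above 0.6 dBu, reduced 6:1 to 2 dB above → 2.6 dBu; +5 dB make-up → 7.6 dBu.
Stage 2: 7.6 dBu ≤ 10.6 dBu, so stage 2 doesn't engage; output 7.6 dBu.
Stage 3: 7.6 dBu ≤ 12 dBu, so stage 3 doesn't engage; output 7.6 dBu.

7.6 dBu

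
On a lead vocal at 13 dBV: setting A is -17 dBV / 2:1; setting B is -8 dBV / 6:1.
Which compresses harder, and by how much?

A: 30 dB over, compressed to 15 dB over, so 15 dB of GR.
B: 21 dB over, compressed to 3.5 dB over, so 17.5 dB of GR.
B reduces 2.5 dB more.

B, by 2.5 dB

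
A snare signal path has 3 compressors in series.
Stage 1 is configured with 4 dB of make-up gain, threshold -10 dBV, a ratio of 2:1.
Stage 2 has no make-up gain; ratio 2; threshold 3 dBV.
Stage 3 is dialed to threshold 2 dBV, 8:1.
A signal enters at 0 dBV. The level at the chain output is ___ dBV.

-1 dBV

Stage 1: overshoot 10 dB → 10/2 = 5 dB → -5 dBV; +4 dB make-up → -1 dBV.
Stage 2: -1 dBV ≤ 3 dBV, so stage 2 doesn't engage; output -1 dBV.
Stage 3: -1 dBV ≤ 2 dBV, so stage 3 doesn't engage; output -1 dBV.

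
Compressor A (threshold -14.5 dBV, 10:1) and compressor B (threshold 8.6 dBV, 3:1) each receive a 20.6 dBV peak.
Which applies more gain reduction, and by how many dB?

A, by 23.59 dB

A: GR = 35.1 − 35.1/10 = 31.59 dB.
B: GR = 12 − 12/3 = 8 dB.
A applies 23.59 dB more gain reduction.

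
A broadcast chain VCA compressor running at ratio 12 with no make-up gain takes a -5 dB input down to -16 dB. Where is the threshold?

-17 dB

Gain reduction = -5 − (-16) = 11 dB; output overshoot = GR / (R − 1) = 11 / 11 = 1 dB.
Threshold = output − output overshoot = -16 − 1 = -17 dB.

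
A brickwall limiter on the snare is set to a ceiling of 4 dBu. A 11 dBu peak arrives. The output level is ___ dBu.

The limiter clamps the peak to its 4 dBu ceiling.

4 dBu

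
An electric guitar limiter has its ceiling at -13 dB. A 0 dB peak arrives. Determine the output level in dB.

A brickwall limiter is an ∞:1 compressor: any input above the ceiling is clamped to -13 dB.

-13 dB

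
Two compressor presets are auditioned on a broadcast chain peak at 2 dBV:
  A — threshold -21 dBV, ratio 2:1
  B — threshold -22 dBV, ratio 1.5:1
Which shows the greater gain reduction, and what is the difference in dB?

A, by 3.5 dB

A: overshoot 23 dB → output overshoot 11.5 dB → GR 11.5 dB.
B: overshoot 24 dB → output overshoot 16 dB → GR 8 dB.
A reduces 3.5 dB more.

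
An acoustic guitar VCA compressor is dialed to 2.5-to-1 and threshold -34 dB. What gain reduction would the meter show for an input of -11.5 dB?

The signal is 22.5 dB above threshold.
After 2.5:1 compression the overshoot becomes 22.5/2.5 = 9 dB.
So the signal is attenuated by 22.5 − 9 = 13.5 dB.

13.5 dB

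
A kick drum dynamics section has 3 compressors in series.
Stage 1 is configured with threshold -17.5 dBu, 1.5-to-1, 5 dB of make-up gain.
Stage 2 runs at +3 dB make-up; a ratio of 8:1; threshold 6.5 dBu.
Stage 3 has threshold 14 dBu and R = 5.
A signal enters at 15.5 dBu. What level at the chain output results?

9.875 dBu

Stage 1: overshoot 33 dB → 33/1.5 = 22 dB → 4.5 dBu; +5 dB make-up → 9.5 dBu.
Stage 2: 9.5 dBu is 3 dB over 6.5 dBu; at 8:1 that becomes 0.375 dB over, giving 6.875 dBu; +3 dB make-up → 9.875 dBu.
Stage 3: below threshold (9.875 ≤ 14); passes unchanged; output 9.875 dBu.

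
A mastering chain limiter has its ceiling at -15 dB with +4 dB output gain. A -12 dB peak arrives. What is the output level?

A brickwall limiter is an ∞:1 compressor: any input above the ceiling is clamped to -15 dB.
Output gain then adds 4 dB: -15 + 4 = -11 dB.

-11 dB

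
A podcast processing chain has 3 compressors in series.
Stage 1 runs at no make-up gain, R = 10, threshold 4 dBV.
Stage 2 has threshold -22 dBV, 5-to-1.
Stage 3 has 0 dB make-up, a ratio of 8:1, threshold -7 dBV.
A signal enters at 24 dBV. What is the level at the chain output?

Stage 1: 20 dB above 4 dBV, reduced 10:1 to 2 dB above → 6 dBV.
Stage 2: 28 dB above -22 dBV, reduced 5:1 to 5.6 dB above → -16.4 dBV.
Stage 3: -16.4 dBV ≤ -7 dBV, so stage 3 doesn't engage; output -16.4 dBV.

-16.4 dBV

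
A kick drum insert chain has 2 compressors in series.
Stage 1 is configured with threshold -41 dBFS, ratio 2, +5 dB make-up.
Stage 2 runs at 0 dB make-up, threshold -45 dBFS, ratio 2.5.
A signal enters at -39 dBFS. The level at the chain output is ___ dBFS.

Stage 1: -39 dBFS is 2 dB over -41 dBFS; at 2:1 that becomes 1 dB over, giving -40 dBFS; +5 dB make-up → -35 dBFS.
Stage 2: -35 dBFS is 10 dB over -45 dBFS; at 2.5:1 that becomes 4 dB over, giving -41 dBFS.

-41 dBFS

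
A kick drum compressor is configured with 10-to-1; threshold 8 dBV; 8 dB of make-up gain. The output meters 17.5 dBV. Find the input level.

Before make-up, the level was 17.5 − 8 = 9.5 dBV.
Post-compression overshoot = 9.5 − 8 = 1.5 dB.
Before 10:1 compression the overshoot was 1.5 × 10 = 15 dB, so input = 8 + 15 = 23 dBV.

23 dBV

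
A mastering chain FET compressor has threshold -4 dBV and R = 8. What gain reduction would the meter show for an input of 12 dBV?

14 dB

The signal is 16 dB above threshold.
After 8:1 compression the overshoot becomes 16/8 = 2 dB.
GR = overshoot in − overshoot out = 16 − 2 = 14 dB.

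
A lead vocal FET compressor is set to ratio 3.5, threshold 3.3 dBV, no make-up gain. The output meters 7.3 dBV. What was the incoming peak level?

17.3 dBV

That's 4 dB above the 3.3 dBV threshold.
Input overshoot = R × output overshoot = 14 dB → input = 3.3 + 14 = 17.3 dBV.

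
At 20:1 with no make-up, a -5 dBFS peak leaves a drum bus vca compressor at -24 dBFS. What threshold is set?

Gain reduction = -5 − (-24) = 19 dB; output overshoot = GR / (R − 1) = 19 / 19 = 1 dB.
Threshold = output − output overshoot = -24 − 1 = -25 dBFS.

-25 dBFS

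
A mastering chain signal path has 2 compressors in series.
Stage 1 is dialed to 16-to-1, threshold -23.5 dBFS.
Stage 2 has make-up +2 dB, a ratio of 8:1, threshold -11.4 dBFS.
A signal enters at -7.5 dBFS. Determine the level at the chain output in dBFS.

Stage 1: 16 dB above -23.5 dBFS, reduced 16:1 to 1 dB above → -22.5 dBFS.
Stage 2: -22.5 dBFS ≤ -11.4 dBFS, so stage 2 doesn't engage; make-up brings it to -20.5 dBFS.

-20.5 dBFS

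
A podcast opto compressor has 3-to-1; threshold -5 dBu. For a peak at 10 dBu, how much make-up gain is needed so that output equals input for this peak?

10 dB

The peak compresses to -5 + 15/3 = 0 dBu.
To reach 10 dBu requires 10 − 0 = 10 dB of make-up.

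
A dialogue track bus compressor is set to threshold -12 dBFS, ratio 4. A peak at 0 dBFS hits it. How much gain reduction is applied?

Overshoot = 0 − (-12) = 12 dB.
At 4:1, output sits 12/4 = 3 dB above threshold.
Gain reduction = 12 − 3 = 9 dB.

9 dB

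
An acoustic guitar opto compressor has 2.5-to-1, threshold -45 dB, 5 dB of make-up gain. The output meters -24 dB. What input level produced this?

Remove make-up: -24 − 5 = -29 dB.
The compressed level sits -29 − (-45) = 16 dB over threshold.
Input overshoot = R × output overshoot = 40 dB → input = -45 + 40 = -5 dB.

-5 dB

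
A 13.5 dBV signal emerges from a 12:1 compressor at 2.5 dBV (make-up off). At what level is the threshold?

Gain reduction = 13.5 − 2.5 = 11 dB; output overshoot = GR / (R − 1) = 11 / 11 = 1 dB.
Threshold = output − output overshoot = 2.5 − 1 = 1.5 dBV.

1.5 dBV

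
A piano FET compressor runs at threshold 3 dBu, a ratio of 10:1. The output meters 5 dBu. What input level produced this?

23 dBu

That's 2 dB above the 3 dBu threshold.
Input overshoot = R × output overshoot = 20 dB → input = 3 + 20 = 23 dBu.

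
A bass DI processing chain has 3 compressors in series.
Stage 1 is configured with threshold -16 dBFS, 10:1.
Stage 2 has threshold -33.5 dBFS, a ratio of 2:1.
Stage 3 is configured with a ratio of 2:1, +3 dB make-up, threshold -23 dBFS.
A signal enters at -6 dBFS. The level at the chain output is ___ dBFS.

Stage 1: -6 dBFS is 10 dB over -16 dBFS; at 10:1 that becomes 1 dB over, giving -15 dBFS.
Stage 2: -15 dBFS is 18.5 dB over -33.5 dBFS; at 2:1 that becomes 9.25 dB over, giving -24.25 dBFS.
Stage 3: below threshold (-24.25 ≤ -23); passes unchanged; make-up brings it to -21.25 dBFS.

-21.25 dBFS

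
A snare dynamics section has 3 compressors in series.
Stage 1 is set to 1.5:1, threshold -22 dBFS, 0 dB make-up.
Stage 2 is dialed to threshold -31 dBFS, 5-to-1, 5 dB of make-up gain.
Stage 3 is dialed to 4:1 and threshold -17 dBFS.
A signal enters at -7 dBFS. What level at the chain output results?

Stage 1: 15 dB above -22 dBFS, reduced 1.5:1 to 10 dB above → -12 dBFS.
Stage 2: 19 dB above -31 dBFS, reduced 5:1 to 3.8 dB above → -27.2 dBFS; +5 dB make-up → -22.2 dBFS.
Stage 3: -22.2 dBFS is at or below the -17 dBFS threshold — no compression; output -22.2 dBFS.

-22.2 dBFS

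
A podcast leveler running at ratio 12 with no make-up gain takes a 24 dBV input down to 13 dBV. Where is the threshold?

12 dBV

Gain reduction = 24 − 13 = 11 dB; output overshoot = GR / (R − 1) = 11 / 11 = 1 dB.
Threshold = output − output overshoot = 13 − 1 = 12 dBV.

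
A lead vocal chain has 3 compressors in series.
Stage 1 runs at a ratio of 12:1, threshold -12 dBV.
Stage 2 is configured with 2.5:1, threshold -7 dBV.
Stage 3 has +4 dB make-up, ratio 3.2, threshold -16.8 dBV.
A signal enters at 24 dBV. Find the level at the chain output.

-10.3625 dBV

Stage 1: 24 dBV is 36 dB over -12 dBV; at 12:1 that becomes 3 dB over, giving -9 dBV.
Stage 2: -9 dBV is at or below the -7 dBV threshold — no compression; output -9 dBV.
Stage 3: -9 dBV is 7.8 dB over -16.8 dBV; at 3.2:1 that becomes 2.4375 dB over, giving -14.3625 dBV; +4 dB make-up → -10.3625 dBV.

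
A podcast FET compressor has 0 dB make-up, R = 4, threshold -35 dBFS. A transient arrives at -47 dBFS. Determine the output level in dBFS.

-47 dBFS

-47 dBFS is 12 dB below the -35 dBFS threshold, so no gain reduction is applied.
Output = input = -47 dBFS.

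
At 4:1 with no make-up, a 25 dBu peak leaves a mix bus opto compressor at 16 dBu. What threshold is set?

Let T be the threshold. Output overshoot = (input overshoot)/R, so 16 − T = (25 − T)/4.
4·(16 − T) = 25 − T → 3·T = 64 − 25 = 39.
T = 39/3 = 13 dBu.

13 dBu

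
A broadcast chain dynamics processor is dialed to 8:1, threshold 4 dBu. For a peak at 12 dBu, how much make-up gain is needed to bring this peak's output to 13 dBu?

Overshoot 8 dB → 8/8 = 1 dB after compression, so the compressed level is 4 + 1 = 5 dBu.
Make-up = target − compressed = 13 − 5 = 8 dB.

8 dB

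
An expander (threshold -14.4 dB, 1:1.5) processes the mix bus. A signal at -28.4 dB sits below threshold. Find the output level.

Below threshold, a 1:1.5 expander applies gain = (1.5−1)×(T − x) of attenuation.
(1.5−1) × 14 = 7 dB, so output = -28.4 − 7 = -35.4 dB.

-35.4 dB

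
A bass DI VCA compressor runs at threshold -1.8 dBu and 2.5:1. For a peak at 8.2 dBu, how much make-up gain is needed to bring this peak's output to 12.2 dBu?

Without make-up, output = threshold + overshoot/2.5 = -1.8 + 4 = 2.2 dBu.
Gap to target: 10 dB.

10 dB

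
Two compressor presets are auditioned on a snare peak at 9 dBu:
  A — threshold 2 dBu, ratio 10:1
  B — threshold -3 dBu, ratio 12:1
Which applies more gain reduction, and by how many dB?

B, by 4.7 dB

A: 7 dB over, compressed to 0.7 dB over, so 6.3 dB of GR.
B: 12 dB over, compressed to 1 dB over, so 11 dB of GR.
Difference: 4.7 dB in favour of B.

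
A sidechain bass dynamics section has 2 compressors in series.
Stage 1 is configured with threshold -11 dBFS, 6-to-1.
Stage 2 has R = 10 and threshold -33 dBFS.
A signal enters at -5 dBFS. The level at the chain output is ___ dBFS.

-30.7 dBFS

Stage 1: -5 dBFS is 6 dB over -11 dBFS; at 6:1 that becomes 1 dB over, giving -10 dBFS.
Stage 2: overshoot 23 dB → 23/10 = 2.3 dB → -30.7 dBFS.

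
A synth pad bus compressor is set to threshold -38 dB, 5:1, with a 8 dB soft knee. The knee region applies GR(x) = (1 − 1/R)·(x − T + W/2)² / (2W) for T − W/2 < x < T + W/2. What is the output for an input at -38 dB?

x − T + W/2 = -38 − (-38) + 4 = 4.
GR = (1 − 1/5) × 4² / 16 = 0.8 × 16 / 16 = 0.8 dB.
Output = -38 − 0.8 = -38.8 dB.

-38.8 dB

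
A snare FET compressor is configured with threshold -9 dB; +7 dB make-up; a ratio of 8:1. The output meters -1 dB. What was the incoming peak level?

Before make-up, the level was -1 − 7 = -8 dB.
The compressed level sits -8 − (-9) = 1 dB over threshold.
Before 8:1 compression the overshoot was 1 × 8 = 8 dB, so input = -9 + 8 = -1 dB.

-1 dB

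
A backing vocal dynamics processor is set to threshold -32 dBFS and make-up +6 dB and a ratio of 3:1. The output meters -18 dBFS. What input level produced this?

-8 dBFS

Remove make-up: -18 − 6 = -24 dBFS.
That's 8 dB above the -32 dBFS threshold.
Undo the ratio: input overshoot = 8 × 3 = 24 dB, giving input = -8 dBFS.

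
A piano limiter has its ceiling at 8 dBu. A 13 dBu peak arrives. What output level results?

The limiter clamps the peak to its 8 dBu ceiling.

8 dBu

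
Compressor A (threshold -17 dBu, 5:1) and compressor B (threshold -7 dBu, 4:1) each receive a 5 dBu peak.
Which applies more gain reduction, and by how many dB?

A: GR = 22 − 22/5 = 17.6 dB.
B: GR = 12 − 12/4 = 9 dB.
Difference: 8.6 dB in favour of A.

A, by 8.6 dB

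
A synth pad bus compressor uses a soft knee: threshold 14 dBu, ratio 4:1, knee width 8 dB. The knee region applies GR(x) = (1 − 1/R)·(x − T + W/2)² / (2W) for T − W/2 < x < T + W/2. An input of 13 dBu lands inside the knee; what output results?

12.578125 dBu

x − T + W/2 = 13 − 14 + 4 = 3.
GR = (1 − 1/4) × 3² / 16 = 0.75 × 9 / 16 = 0.421875 dB.
Output = 13 − 0.421875 = 12.578125 dBu.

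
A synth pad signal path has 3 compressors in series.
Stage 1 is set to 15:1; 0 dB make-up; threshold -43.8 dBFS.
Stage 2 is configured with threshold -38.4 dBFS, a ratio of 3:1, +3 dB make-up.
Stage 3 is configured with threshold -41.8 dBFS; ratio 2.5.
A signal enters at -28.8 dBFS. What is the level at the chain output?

-41 dBFS

Stage 1: overshoot 15 dB → 15/15 = 1 dB → -42.8 dBFS.
Stage 2: -42.8 dBFS is at or below the -38.4 dBFS threshold — no compression; make-up brings it to -39.8 dBFS.
Stage 3: overshoot 2 dB → 2/2.5 = 0.8 dB → -41 dBFS.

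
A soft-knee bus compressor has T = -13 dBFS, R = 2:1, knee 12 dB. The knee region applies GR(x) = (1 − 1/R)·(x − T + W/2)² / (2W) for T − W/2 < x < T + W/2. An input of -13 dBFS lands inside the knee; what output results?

x − T + W/2 = -13 − (-13) + 6 = 6.
GR = (1 − 1/2) × 6² / 24 = 0.5 × 36 / 24 = 0.75 dB.
Output = -13 − 0.75 = -13.75 dBFS.

-13.75 dBFS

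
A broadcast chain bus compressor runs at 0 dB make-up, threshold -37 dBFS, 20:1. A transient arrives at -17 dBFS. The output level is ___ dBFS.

The input is 20 dB above the -37 dBFS threshold.
The 20 dB excess becomes 1 dB after 20:1 reduction.
That puts the output at -36 dBFS.

-36 dBFS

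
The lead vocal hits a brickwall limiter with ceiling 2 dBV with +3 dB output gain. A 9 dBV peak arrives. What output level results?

The limiter clamps the peak to its 2 dBV ceiling.
Output gain then adds 3 dB: 2 + 3 = 5 dBV.

5 dBV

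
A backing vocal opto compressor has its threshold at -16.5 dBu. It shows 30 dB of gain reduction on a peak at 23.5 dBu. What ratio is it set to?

Input overshoot = 23.5 − (-16.5) = 40 dB.
Output overshoot = 40 − 30 = 10 dB.
Ratio = input overshoot / output overshoot = 40 / 10 = 4.

4:1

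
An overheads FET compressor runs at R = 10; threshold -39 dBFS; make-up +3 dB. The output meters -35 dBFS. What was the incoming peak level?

Remove make-up: -35 − 3 = -38 dBFS.
That's 1 dB above the -39 dBFS threshold.
Undo the ratio: input overshoot = 1 × 10 = 10 dB, giving input = -29 dBFS.

-29 dBFS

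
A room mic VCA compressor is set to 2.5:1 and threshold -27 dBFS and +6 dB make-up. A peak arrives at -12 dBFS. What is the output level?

-15 dBFS

Overshoot: -12 − (-27) = 15 dB.
At 2.5:1 the overshoot is divided by 2.5, leaving 6 dB above threshold.
So the level is -27 + 6 = -21 dBFS; make-up adds 6 dB, giving -15 dBFS.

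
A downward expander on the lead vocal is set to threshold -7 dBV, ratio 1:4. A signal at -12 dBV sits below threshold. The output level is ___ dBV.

-27 dBV

Below threshold, a 1:4 expander applies gain = (4−1)×(T − x) of attenuation.
(4−1) × 5 = 15 dB, so output = -12 − 15 = -27 dBV.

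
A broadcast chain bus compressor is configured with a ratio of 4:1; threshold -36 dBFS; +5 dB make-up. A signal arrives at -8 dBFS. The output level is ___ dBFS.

-24 dBFS

Overshoot: -8 − (-36) = 28 dB.
4:1 compression reduces that to 28/4 = 7 dB over.
Output = -36 + 7 = -29 dBFS; make-up adds 5 dB, giving -24 dBFS.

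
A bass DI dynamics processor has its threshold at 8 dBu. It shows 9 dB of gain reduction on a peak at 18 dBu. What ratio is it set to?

Input overshoot = 18 − 8 = 10 dB.
Output overshoot = 10 − 9 = 1 dB.
Ratio = input overshoot / output overshoot = 10 / 1 = 10.

10:1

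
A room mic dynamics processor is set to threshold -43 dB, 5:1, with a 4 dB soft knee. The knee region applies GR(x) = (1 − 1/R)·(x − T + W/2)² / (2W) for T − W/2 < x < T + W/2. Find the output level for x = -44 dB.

-44.1 dB

x − T + W/2 = -44 − (-43) + 2 = 1.
GR = (1 − 1/5) × 1² / 8 = 0.8 × 1 / 8 = 0.1 dB.
Output = -44 − 0.1 = -44.1 dB.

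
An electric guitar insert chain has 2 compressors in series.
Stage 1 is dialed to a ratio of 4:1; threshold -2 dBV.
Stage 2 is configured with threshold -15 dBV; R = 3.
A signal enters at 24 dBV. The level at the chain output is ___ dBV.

-8.5 dBV

Stage 1: overshoot 26 dB → 26/4 = 6.5 dB → 4.5 dBV.
Stage 2: overshoot 19.5 dB → 19.5/3 = 6.5 dB → -8.5 dBV.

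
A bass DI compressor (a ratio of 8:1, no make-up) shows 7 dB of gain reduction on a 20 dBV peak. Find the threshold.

Input is 8 dB above T (since output overshoot × R = input overshoot: (13 − T)·8 = 20 − T gives T = 12 dBV).
Check: 12 + (20 − 12)/8 = 12 + 1 = 13 dBV. ✓

12 dBV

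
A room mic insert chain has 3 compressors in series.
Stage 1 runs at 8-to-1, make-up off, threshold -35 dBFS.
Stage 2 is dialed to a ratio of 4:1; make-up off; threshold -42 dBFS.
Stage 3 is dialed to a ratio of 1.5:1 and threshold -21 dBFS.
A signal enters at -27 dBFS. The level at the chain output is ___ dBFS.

Stage 1: -27 dBFS is 8 dB over -35 dBFS; at 8:1 that becomes 1 dB over, giving -34 dBFS.
Stage 2: -34 dBFS is 8 dB over -42 dBFS; at 4:1 that becomes 2 dB over, giving -40 dBFS.
Stage 3: -40 dBFS ≤ -21 dBFS, so stage 3 doesn't engage; output -40 dBFS.

-40 dBFS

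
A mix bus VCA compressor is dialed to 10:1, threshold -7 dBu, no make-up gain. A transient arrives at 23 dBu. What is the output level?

The input is 30 dB above the -7 dBu threshold.
The 30 dB excess becomes 3 dB after 10:1 reduction.
So the level is -7 + 3 = -4 dBu.

-4 dBu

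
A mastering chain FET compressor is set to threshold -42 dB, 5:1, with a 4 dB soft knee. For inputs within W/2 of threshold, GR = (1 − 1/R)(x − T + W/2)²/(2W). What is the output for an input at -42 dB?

-42.4 dB

x − T + W/2 = -42 − (-42) + 2 = 2.
GR = (1 − 1/5) × 2² / 8 = 0.8 × 4 / 8 = 0.4 dB.
Output = -42 − 0.4 = -42.4 dB.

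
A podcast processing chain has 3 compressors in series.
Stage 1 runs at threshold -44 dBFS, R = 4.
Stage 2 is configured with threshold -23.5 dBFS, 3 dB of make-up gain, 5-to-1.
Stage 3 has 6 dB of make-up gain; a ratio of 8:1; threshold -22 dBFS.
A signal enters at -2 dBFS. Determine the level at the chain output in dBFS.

-24.5 dBFS

Stage 1: 42 dB above -44 dBFS, reduced 4:1 to 10.5 dB above → -33.5 dBFS.
Stage 2: -33.5 dBFS ≤ -23.5 dBFS, so stage 2 doesn't engage; make-up brings it to -30.5 dBFS.
Stage 3: -30.5 dBFS is at or below the -22 dBFS threshold — no compression; make-up brings it to -24.5 dBFS.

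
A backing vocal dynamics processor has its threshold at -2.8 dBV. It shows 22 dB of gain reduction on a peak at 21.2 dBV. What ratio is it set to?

12:1

Input overshoot = 21.2 − (-2.8) = 24 dB.
Output overshoot = 24 − 22 = 2 dB.
Ratio = input overshoot / output overshoot = 24 / 2 = 12.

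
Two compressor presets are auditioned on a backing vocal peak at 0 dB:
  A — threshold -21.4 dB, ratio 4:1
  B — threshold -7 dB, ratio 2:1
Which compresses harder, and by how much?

A: 21.4 dB over, compressed to 5.35 dB over, so 16.05 dB of GR.
B: 7 dB over, compressed to 3.5 dB over, so 3.5 dB of GR.
A applies 12.55 dB more gain reduction.

A, by 12.55 dB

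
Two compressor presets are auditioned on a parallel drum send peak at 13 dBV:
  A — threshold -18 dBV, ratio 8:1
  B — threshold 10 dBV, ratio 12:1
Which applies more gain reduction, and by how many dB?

A: 31 dB over, compressed to 3.875 dB over, so 27.125 dB of GR.
B: 3 dB over, compressed to 0.25 dB over, so 2.75 dB of GR.
A applies 24.375 dB more gain reduction.

A, by 24.375 dB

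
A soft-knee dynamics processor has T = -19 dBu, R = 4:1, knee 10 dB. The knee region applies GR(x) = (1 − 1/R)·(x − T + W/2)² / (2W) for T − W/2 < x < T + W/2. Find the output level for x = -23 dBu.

x − T + W/2 = -23 − (-19) + 5 = 1.
GR = (1 − 1/4) × 1² / 20 = 0.75 × 1 / 20 = 0.0375 dB.
Output = -23 − 0.0375 = -23.0375 dBu.

-23.0375 dBu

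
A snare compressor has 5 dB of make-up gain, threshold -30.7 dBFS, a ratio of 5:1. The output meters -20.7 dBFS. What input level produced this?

-5.7 dBFS

Before make-up, the level was -20.7 − 5 = -25.7 dBFS.
The compressed level sits -25.7 − (-30.7) = 5 dB over threshold.
Before 5:1 compression the overshoot was 5 × 5 = 25 dB, so input = -30.7 + 25 = -5.7 dBFS.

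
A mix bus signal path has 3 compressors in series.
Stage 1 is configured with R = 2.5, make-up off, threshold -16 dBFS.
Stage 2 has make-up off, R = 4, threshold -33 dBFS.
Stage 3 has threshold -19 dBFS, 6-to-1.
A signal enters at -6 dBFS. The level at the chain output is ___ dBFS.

Stage 1: overshoot 10 dB → 10/2.5 = 4 dB → -12 dBFS.
Stage 2: overshoot 21 dB → 21/4 = 5.25 dB → -27.75 dBFS.
Stage 3: below threshold (-27.75 ≤ -19); passes unchanged; output -27.75 dBFS.

-27.75 dBFS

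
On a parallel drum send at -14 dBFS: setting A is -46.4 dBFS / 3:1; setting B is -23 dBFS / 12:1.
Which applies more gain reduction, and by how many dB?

A, by 13.35 dB

A: overshoot 32.4 dB → output overshoot 10.8 dB → GR 21.6 dB.
B: overshoot 9 dB → output overshoot 0.75 dB → GR 8.25 dB.
A reduces 13.35 dB more.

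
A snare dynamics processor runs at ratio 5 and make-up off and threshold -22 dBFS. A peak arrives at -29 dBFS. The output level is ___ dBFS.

-29 dBFS is 7 dB below the -22 dBFS threshold, so no gain reduction is applied.
Output = input = -29 dBFS.

-29 dBFS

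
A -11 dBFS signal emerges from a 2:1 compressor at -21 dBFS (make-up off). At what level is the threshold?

-31 dBFS

Gain reduction = -11 − (-21) = 10 dB; output overshoot = GR / (R − 1) = 10 / 1 = 10 dB.
Threshold = output − output overshoot = -21 − 10 = -31 dBFS.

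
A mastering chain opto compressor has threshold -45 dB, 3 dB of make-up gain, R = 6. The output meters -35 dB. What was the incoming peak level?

-3 dB

Remove make-up: -35 − 3 = -38 dB.
Post-compression overshoot = -38 − (-45) = 7 dB.
Before 6:1 compression the overshoot was 7 × 6 = 42 dB, so input = -45 + 42 = -3 dB.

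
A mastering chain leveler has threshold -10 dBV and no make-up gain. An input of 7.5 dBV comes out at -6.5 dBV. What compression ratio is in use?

Input overshoot = 7.5 − (-10) = 17.5 dB; output overshoot = -6.5 − (-10) = 3.5 dB.
Ratio = 17.5 / 3.5 = 5.

5:1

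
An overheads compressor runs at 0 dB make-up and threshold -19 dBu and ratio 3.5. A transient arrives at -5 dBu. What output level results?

-15 dBu

Overshoot: -5 − (-19) = 14 dB.
At 3.5:1 the overshoot is divided by 3.5, leaving 4 dB above threshold.
Output = -19 + 4 = -15 dBu.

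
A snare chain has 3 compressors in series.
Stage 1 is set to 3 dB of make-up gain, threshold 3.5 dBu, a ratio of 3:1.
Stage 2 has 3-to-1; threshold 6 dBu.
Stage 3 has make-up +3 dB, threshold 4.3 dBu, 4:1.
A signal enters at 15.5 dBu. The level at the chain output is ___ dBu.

8.1 dBu

Stage 1: overshoot 12 dB → 12/3 = 4 dB → 7.5 dBu; +3 dB make-up → 10.5 dBu.
Stage 2: 4.5 dB above 6 dBu, reduced 3:1 to 1.5 dB above → 7.5 dBu.
Stage 3: 3.2 dB above 4.3 dBu, reduced 4:1 to 0.8 dB above → 5.1 dBu; +3 dB make-up → 8.1 dBu.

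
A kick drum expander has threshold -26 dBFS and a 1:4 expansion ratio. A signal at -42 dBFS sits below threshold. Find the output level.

-90 dBFS

Below threshold, a 1:4 expander applies gain = (4−1)×(T − x) of attenuation.
(4−1) × 16 = 48 dB, so output = -42 − 48 = -90 dBFS.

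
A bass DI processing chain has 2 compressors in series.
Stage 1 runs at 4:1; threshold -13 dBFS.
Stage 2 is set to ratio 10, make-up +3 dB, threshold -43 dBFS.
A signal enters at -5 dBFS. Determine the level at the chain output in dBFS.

-36.8 dBFS

Stage 1: overshoot 8 dB → 8/4 = 2 dB → -11 dBFS.
Stage 2: overshoot 32 dB → 32/10 = 3.2 dB → -39.8 dBFS; +3 dB make-up → -36.8 dBFS.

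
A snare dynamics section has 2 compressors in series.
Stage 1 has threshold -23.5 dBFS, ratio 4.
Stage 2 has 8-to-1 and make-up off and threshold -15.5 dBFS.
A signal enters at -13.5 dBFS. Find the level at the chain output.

-21 dBFS

Stage 1: overshoot 10 dB → 10/4 = 2.5 dB → -21 dBFS.
Stage 2: -21 dBFS ≤ -15.5 dBFS, so stage 2 doesn't engage; output -21 dBFS.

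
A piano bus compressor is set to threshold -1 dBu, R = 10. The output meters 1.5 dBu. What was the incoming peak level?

24 dBu

That's 2.5 dB above the -1 dBu threshold.
Input overshoot = R × output overshoot = 25 dB → input = -1 + 25 = 24 dBu.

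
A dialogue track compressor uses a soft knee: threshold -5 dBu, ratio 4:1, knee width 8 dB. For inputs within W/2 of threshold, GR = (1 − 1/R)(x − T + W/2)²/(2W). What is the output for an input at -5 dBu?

x − T + W/2 = -5 − (-5) + 4 = 4.
GR = (1 − 1/4) × 4² / 16 = 0.75 × 16 / 16 = 0.75 dB.
Output = -5 − 0.75 = -5.75 dBu.

-5.75 dBu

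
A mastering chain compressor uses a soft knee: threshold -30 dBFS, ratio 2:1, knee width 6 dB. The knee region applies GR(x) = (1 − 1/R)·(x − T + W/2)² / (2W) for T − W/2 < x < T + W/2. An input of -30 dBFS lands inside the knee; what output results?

-30.375 dBFS

x − T + W/2 = -30 − (-30) + 3 = 3.
GR = (1 − 1/2) × 3² / 12 = 0.5 × 9 / 12 = 0.375 dB.
Output = -30 − 0.375 = -30.375 dBFS.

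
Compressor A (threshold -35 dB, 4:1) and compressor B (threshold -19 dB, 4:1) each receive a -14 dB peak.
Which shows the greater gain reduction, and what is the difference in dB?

A, by 12 dB

A: GR = 21 − 21/4 = 15.75 dB.
B: GR = 5 − 5/4 = 3.75 dB.
A applies 12 dB more gain reduction.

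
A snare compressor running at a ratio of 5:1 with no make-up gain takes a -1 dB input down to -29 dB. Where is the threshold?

Input is 35 dB above T (since output overshoot × R = input overshoot: (-29 − T)·5 = -1 − T gives T = -36 dB).
Check: -36 + (-1 − (-36))/5 = -36 + 7 = -29 dB. ✓

-36 dB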